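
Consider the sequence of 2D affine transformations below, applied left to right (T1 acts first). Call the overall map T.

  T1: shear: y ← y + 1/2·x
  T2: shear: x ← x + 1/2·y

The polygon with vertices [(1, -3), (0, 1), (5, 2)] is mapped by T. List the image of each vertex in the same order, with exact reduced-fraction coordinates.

T1 shear: y ← y + 1/2·x: (1, -3) → (1, -5/2); (0, 1) → (0, 1); (5, 2) → (5, 9/2)
T2 shear: x ← x + 1/2·y: (1, -5/2) → (-1/4, -5/2); (0, 1) → (1/2, 1); (5, 9/2) → (29/4, 9/2)

image vertices: (-1/4, -5/2), (1/2, 1), (29/4, 9/2)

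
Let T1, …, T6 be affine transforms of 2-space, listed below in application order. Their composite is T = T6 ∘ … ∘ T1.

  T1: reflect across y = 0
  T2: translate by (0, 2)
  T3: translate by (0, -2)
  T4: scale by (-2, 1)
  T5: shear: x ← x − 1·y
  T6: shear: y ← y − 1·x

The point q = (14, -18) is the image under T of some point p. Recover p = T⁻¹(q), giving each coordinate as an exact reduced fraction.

p = (-5, 4)

T1 = [1 0 0; 0 -1 0; 0 0 1]
T2·T1 = [1 0 0; 0 -1 2; 0 0 1]
T3·…·T1 = [1 0 0; 0 -1 0; 0 0 1]
T4·…·T1 = [-2 0 0; 0 -1 0; 0 0 1]
T5·…·T1 = [-2 1 0; 0 -1 0; 0 0 1]
T6·…·T1 = [-2 1 0; 2 -2 0; 0 0 1]
det M = 2; M⁻¹ = [-1 -1/2 0; -1 -1 0; 0 0 1]
M⁻¹ · (14, -18)ᵀ = (-5, 4)ᵀ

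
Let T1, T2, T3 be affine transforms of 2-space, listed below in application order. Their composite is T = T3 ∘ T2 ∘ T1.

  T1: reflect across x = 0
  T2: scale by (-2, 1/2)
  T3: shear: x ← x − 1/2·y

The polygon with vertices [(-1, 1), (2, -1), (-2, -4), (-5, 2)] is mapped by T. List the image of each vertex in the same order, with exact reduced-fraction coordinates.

image vertices: (-9/4, 1/2), (17/4, -1/2), (-3, -2), (-21/2, 1)

T1 reflect across x = 0: (-1, 1) → (1, 1); (2, -1) → (-2, -1); (-2, -4) → (2, -4); (-5, 2) → (5, 2)
T2 scale by (-2, 1/2): (1, 1) → (-2, 1/2); (-2, -1) → (4, -1/2); (2, -4) → (-4, -2); (5, 2) → (-10, 1)
T3 shear: x ← x − 1/2·y: (-2, 1/2) → (-9/4, 1/2); (4, -1/2) → (17/4, -1/2); (-4, -2) → (-3, -2); (-10, 1) → (-21/2, 1)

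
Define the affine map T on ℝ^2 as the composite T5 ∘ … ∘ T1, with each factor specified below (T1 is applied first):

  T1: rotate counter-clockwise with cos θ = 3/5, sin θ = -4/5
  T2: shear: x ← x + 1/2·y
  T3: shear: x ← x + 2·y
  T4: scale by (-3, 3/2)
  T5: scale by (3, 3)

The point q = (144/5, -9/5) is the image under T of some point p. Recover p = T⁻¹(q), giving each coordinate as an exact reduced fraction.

T1 = [3/5 4/5 0; -4/5 3/5 0; 0 0 1]
T2·T1 = [1/5 11/10 0; -4/5 3/5 0; 0 0 1]
T3·…·T1 = [-7/5 23/10 0; -4/5 3/5 0; 0 0 1]
T4·…·T1 = [21/5 -69/10 0; -6/5 9/10 0; 0 0 1]
T5·…·T1 = [63/5 -207/10 0; -18/5 27/10 0; 0 0 1]
det M = -81/2; M⁻¹ = [-1/15 -23/45 0; -4/45 -14/45 0; 0 0 1]
M⁻¹ · (144/5, -9/5)ᵀ = (-1, -2)ᵀ

p = (-1, -2)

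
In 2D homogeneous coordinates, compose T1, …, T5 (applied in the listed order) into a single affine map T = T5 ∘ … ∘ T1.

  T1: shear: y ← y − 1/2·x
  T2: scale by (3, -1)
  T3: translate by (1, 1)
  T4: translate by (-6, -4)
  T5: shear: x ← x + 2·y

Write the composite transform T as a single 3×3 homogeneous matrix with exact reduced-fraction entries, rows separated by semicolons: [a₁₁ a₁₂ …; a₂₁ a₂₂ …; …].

T1 = [1 0 0; -1/2 1 0; 0 0 1]
T2·T1 = [3 0 0; 1/2 -1 0; 0 0 1]
T3·…·T1 = [3 0 1; 1/2 -1 1; 0 0 1]
T4·…·T1 = [3 0 -5; 1/2 -1 -3; 0 0 1]
T5·…·T1 = [4 -2 -11; 1/2 -1 -3; 0 0 1]

T = [4 -2 -11; 1/2 -1 -3; 0 0 1]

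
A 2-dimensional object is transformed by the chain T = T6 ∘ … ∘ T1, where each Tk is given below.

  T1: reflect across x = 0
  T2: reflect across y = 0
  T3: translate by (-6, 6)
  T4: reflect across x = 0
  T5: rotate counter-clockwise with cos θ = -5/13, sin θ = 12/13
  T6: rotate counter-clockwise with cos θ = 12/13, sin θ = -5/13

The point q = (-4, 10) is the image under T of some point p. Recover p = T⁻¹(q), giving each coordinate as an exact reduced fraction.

T1 = [-1 0 0; 0 1 0; 0 0 1]
T2·T1 = [-1 0 0; 0 -1 0; 0 0 1]
T3·…·T1 = [-1 0 -6; 0 -1 6; 0 0 1]
T4·…·T1 = [1 0 6; 0 -1 6; 0 0 1]
T5·…·T1 = [-5/13 12/13 -102/13; 12/13 5/13 42/13; 0 0 1]
T6·…·T1 = [0 1 -6; 1 0 6; 0 0 1]
det M = -1; M⁻¹ = [0 1 -6; 1 0 6; 0 0 1]
M⁻¹ · (-4, 10)ᵀ = (4, 2)ᵀ

p = (4, 2)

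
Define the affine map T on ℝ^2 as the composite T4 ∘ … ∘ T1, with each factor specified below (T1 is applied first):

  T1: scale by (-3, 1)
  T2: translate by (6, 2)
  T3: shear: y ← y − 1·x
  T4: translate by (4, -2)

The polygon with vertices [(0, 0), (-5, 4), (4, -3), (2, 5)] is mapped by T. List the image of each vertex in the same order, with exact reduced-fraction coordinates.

T1 scale by (-3, 1): (0, 0) → (0, 0); (-5, 4) → (15, 4); (4, -3) → (-12, -3); (2, 5) → (-6, 5)
T2 translate by (6, 2): (0, 0) → (6, 2); (15, 4) → (21, 6); (-12, -3) → (-6, -1); (-6, 5) → (0, 7)
T3 shear: y ← y − 1·x: (6, 2) → (6, -4); (21, 6) → (21, -15); (-6, -1) → (-6, 5); (0, 7) → (0, 7)
T4 translate by (4, -2): (6, -4) → (10, -6); (21, -15) → (25, -17); (-6, 5) → (-2, 3); (0, 7) → (4, 5)

image vertices: (10, -6), (25, -17), (-2, 3), (4, 5)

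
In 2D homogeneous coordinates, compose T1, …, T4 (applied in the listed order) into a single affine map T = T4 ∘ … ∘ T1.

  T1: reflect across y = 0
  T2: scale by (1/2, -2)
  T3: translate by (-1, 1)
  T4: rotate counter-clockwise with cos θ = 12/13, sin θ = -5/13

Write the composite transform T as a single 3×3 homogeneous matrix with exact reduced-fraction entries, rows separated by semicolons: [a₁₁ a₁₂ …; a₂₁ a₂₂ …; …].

T = [6/13 10/13 -7/13; -5/26 24/13 17/13; 0 0 1]

T1 = [1 0 0; 0 -1 0; 0 0 1]
T2·T1 = [1/2 0 0; 0 2 0; 0 0 1]
T3·…·T1 = [1/2 0 -1; 0 2 1; 0 0 1]
T4·…·T1 = [6/13 10/13 -7/13; -5/26 24/13 17/13; 0 0 1]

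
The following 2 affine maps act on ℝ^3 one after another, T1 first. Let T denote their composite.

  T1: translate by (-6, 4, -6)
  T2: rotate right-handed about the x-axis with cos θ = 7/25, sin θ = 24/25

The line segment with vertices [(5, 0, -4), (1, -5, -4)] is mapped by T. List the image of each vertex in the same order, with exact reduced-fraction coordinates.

image vertices: (-1, 268/25, 26/25), (-5, 233/25, -94/25)

T1 translate by (-6, 4, -6): (5, 0, -4) → (-1, 4, -10); (1, -5, -4) → (-5, -1, -10)
T2 rotate right-handed about the x-axis with cos θ = 7/25, sin θ = 24/25: (-1, 4, -10) → (-1, 268/25, 26/25); (-5, -1, -10) → (-5, 233/25, -94/25)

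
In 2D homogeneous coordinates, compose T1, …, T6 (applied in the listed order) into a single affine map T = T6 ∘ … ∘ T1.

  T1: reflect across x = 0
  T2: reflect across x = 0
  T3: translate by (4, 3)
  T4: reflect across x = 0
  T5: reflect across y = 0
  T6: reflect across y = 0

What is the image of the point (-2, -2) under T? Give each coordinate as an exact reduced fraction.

T1 reflect across x = 0: (-2, -2) → (2, -2)
T2 reflect across x = 0: (2, -2) → (-2, -2)
T3 translate by (4, 3): (-2, -2) → (2, 1)
T4 reflect across x = 0: (2, 1) → (-2, 1)
T5 reflect across y = 0: (-2, 1) → (-2, -1)
T6 reflect across y = 0: (-2, -1) → (-2, 1)

T(p) = (-2, 1)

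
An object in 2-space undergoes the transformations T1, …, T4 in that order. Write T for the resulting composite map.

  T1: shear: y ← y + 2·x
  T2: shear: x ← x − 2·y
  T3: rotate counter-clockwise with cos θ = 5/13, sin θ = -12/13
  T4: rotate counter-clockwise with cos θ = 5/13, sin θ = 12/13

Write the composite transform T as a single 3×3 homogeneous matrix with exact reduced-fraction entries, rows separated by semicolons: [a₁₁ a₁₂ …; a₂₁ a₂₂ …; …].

T = [-3 -2 0; 2 1 0; 0 0 1]

T1 = [1 0 0; 2 1 0; 0 0 1]
T2·T1 = [-3 -2 0; 2 1 0; 0 0 1]
T3·…·T1 = [9/13 2/13 0; 46/13 29/13 0; 0 0 1]
T4·…·T1 = [-3 -2 0; 2 1 0; 0 0 1]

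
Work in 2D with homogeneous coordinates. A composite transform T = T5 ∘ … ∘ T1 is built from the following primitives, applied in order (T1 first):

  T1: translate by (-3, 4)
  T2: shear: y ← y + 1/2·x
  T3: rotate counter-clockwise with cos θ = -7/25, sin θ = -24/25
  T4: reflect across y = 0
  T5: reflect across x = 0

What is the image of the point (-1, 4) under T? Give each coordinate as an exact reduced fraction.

T1 translate by (-3, 4): (-1, 4) → (-4, 8)
T2 shear: y ← y + 1/2·x: (-4, 8) → (-4, 6)
T3 rotate counter-clockwise with cos θ = -7/25, sin θ = -24/25: (-4, 6) → (172/25, 54/25)
T4 reflect across y = 0: (172/25, 54/25) → (172/25, -54/25)
T5 reflect across x = 0: (172/25, -54/25) → (-172/25, -54/25)

T(p) = (-172/25, -54/25)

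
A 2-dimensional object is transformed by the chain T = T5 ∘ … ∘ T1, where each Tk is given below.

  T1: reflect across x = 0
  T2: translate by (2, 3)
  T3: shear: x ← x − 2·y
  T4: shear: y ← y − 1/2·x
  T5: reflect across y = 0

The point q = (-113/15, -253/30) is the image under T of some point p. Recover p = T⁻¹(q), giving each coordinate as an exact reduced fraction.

T1 = [-1 0 0; 0 1 0; 0 0 1]
T2·T1 = [-1 0 2; 0 1 3; 0 0 1]
T3·…·T1 = [-1 -2 -4; 0 1 3; 0 0 1]
T4·…·T1 = [-1 -2 -4; 1/2 2 5; 0 0 1]
T5·…·T1 = [-1 -2 -4; -1/2 -2 -5; 0 0 1]
det M = 1; M⁻¹ = [-2 2 2; 1/2 -1 -3; 0 0 1]
M⁻¹ · (-113/15, -253/30)ᵀ = (1/5, 5/3)ᵀ

p = (1/5, 5/3)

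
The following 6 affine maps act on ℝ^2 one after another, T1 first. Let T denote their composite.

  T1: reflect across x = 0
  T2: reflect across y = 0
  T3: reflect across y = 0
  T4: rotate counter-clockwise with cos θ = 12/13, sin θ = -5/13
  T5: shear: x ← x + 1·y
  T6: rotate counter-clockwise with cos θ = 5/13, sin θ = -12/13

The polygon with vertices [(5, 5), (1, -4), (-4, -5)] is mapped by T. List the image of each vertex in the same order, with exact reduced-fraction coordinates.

T1 reflect across x = 0: (5, 5) → (-5, 5); (1, -4) → (-1, -4); (-4, -5) → (4, -5)
T2 reflect across y = 0: (-5, 5) → (-5, -5); (-1, -4) → (-1, 4); (4, -5) → (4, 5)
T3 reflect across y = 0: (-5, -5) → (-5, 5); (-1, 4) → (-1, -4); (4, 5) → (4, -5)
T4 rotate counter-clockwise with cos θ = 12/13, sin θ = -5/13: (-5, 5) → (-35/13, 85/13); (-1, -4) → (-32/13, -43/13); (4, -5) → (23/13, -80/13)
T5 shear: x ← x + 1·y: (-35/13, 85/13) → (50/13, 85/13); (-32/13, -43/13) → (-75/13, -43/13); (23/13, -80/13) → (-57/13, -80/13)
T6 rotate counter-clockwise with cos θ = 5/13, sin θ = -12/13: (50/13, 85/13) → (1270/169, -175/169); (-75/13, -43/13) → (-891/169, 685/169); (-57/13, -80/13) → (-1245/169, 284/169)

image vertices: (1270/169, -175/169), (-891/169, 685/169), (-1245/169, 284/169)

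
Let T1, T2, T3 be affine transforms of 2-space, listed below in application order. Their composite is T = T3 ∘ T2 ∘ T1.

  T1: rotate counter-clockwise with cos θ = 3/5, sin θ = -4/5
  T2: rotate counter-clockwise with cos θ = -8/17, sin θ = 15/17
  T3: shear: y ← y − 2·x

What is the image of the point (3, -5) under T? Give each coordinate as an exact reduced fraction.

T1 rotate counter-clockwise with cos θ = 3/5, sin θ = -4/5: (3, -5) → (-11/5, -27/5)
T2 rotate counter-clockwise with cos θ = -8/17, sin θ = 15/17: (-11/5, -27/5) → (29/5, 3/5)
T3 shear: y ← y − 2·x: (29/5, 3/5) → (29/5, -11)

T(p) = (29/5, -11)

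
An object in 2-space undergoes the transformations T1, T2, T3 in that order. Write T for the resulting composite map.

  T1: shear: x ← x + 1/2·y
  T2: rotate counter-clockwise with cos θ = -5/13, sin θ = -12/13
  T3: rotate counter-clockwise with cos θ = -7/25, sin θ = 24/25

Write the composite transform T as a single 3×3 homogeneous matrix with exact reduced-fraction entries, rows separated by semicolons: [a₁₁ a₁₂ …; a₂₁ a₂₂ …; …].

T = [323/325 79/130 0; -36/325 61/65 0; 0 0 1]

T1 = [1 1/2 0; 0 1 0; 0 0 1]
T2·T1 = [-5/13 19/26 0; -12/13 -11/13 0; 0 0 1]
T3·…·T1 = [323/325 79/130 0; -36/325 61/65 0; 0 0 1]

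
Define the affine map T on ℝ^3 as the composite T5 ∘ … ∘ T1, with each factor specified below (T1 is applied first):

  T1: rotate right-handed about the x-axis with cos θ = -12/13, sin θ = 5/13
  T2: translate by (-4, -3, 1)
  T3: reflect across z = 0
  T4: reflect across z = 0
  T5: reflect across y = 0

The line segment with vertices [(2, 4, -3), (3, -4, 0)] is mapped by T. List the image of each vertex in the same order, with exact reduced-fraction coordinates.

image vertices: (-2, 72/13, 69/13), (-1, -9/13, -7/13)

T1 rotate right-handed about the x-axis with cos θ = -12/13, sin θ = 5/13: (2, 4, -3) → (2, -33/13, 56/13); (3, -4, 0) → (3, 48/13, -20/13)
T2 translate by (-4, -3, 1): (2, -33/13, 56/13) → (-2, -72/13, 69/13); (3, 48/13, -20/13) → (-1, 9/13, -7/13)
T3 reflect across z = 0: (-2, -72/13, 69/13) → (-2, -72/13, -69/13); (-1, 9/13, -7/13) → (-1, 9/13, 7/13)
T4 reflect across z = 0: (-2, -72/13, -69/13) → (-2, -72/13, 69/13); (-1, 9/13, 7/13) → (-1, 9/13, -7/13)
T5 reflect across y = 0: (-2, -72/13, 69/13) → (-2, 72/13, 69/13); (-1, 9/13, -7/13) → (-1, -9/13, -7/13)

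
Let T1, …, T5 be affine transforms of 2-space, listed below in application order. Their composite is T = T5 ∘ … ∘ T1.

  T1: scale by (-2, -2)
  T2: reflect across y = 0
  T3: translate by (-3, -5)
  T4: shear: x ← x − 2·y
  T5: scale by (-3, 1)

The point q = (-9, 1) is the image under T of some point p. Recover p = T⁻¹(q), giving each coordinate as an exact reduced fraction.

p = (-4, 3)

T1 = [-2 0 0; 0 -2 0; 0 0 1]
T2·T1 = [-2 0 0; 0 2 0; 0 0 1]
T3·…·T1 = [-2 0 -3; 0 2 -5; 0 0 1]
T4·…·T1 = [-2 -4 7; 0 2 -5; 0 0 1]
T5·…·T1 = [6 12 -21; 0 2 -5; 0 0 1]
det M = 12; M⁻¹ = [1/6 -1 -3/2; 0 1/2 5/2; 0 0 1]
M⁻¹ · (-9, 1)ᵀ = (-4, 3)ᵀ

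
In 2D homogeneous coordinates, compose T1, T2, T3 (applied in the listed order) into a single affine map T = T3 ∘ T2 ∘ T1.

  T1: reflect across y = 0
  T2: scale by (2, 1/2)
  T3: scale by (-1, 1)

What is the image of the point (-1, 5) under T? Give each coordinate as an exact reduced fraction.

T1 reflect across y = 0: (-1, 5) → (-1, -5)
T2 scale by (2, 1/2): (-1, -5) → (-2, -5/2)
T3 scale by (-1, 1): (-2, -5/2) → (2, -5/2)

T(p) = (2, -5/2)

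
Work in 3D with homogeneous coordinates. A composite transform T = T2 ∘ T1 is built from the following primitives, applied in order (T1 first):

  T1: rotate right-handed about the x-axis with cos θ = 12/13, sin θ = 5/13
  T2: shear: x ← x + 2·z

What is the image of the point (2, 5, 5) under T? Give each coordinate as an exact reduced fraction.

T(p) = (196/13, 35/13, 85/13)

T1 rotate right-handed about the x-axis with cos θ = 12/13, sin θ = 5/13: (2, 5, 5) → (2, 35/13, 85/13)
T2 shear: x ← x + 2·z: (2, 35/13, 85/13) → (196/13, 35/13, 85/13)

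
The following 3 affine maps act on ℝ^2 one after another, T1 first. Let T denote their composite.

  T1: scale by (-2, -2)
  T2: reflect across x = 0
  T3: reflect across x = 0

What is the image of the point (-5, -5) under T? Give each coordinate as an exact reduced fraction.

T(p) = (10, 10)

T1 scale by (-2, -2): (-5, -5) → (10, 10)
T2 reflect across x = 0: (10, 10) → (-10, 10)
T3 reflect across x = 0: (-10, 10) → (10, 10)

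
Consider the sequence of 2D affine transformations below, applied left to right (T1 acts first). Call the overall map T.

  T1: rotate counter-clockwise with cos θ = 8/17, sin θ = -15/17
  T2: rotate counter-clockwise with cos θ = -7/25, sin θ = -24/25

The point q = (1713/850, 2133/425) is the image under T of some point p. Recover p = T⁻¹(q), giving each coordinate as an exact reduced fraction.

T1 = [8/17 15/17 0; -15/17 8/17 0; 0 0 1]
T2·T1 = [-416/425 87/425 0; -87/425 -416/425 0; 0 0 1]
det M = 1; M⁻¹ = [-416/425 -87/425 0; 87/425 -416/425 0; 0 0 1]
M⁻¹ · (1713/850, 2133/425)ᵀ = (-3, -9/2)ᵀ

p = (-3, -9/2)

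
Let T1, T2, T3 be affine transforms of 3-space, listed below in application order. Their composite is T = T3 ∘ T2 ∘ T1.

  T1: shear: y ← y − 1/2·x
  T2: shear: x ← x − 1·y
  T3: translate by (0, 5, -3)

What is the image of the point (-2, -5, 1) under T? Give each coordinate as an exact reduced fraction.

T(p) = (2, 1, -2)

T1 shear: y ← y − 1/2·x: (-2, -5, 1) → (-2, -4, 1)
T2 shear: x ← x − 1·y: (-2, -4, 1) → (2, -4, 1)
T3 translate by (0, 5, -3): (2, -4, 1) → (2, 1, -2)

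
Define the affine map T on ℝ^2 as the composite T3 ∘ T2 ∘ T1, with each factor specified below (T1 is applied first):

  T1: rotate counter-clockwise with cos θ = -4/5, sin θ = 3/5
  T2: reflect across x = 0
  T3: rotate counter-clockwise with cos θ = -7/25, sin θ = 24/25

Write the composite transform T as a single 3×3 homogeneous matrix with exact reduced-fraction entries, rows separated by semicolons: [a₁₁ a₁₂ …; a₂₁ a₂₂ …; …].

T1 = [-4/5 -3/5 0; 3/5 -4/5 0; 0 0 1]
T2·T1 = [4/5 3/5 0; 3/5 -4/5 0; 0 0 1]
T3·…·T1 = [-4/5 3/5 0; 3/5 4/5 0; 0 0 1]

T = [-4/5 3/5 0; 3/5 4/5 0; 0 0 1]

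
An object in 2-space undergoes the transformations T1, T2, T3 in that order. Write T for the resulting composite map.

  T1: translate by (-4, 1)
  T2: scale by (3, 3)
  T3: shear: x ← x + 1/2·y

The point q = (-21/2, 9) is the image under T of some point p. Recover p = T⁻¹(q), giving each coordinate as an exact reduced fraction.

T1 = [1 0 -4; 0 1 1; 0 0 1]
T2·T1 = [3 0 -12; 0 3 3; 0 0 1]
T3·…·T1 = [3 3/2 -21/2; 0 3 3; 0 0 1]
det M = 9; M⁻¹ = [1/3 -1/6 4; 0 1/3 -1; 0 0 1]
M⁻¹ · (-21/2, 9)ᵀ = (-1, 2)ᵀ

p = (-1, 2)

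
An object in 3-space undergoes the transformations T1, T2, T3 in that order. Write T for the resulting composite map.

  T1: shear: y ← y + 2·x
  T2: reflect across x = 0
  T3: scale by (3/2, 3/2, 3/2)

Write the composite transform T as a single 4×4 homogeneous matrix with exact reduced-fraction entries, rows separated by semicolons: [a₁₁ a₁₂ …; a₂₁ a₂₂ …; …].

T1 = [1 0 0 0; 2 1 0 0; 0 0 1 0; 0 0 0 1]
T2·T1 = [-1 0 0 0; 2 1 0 0; 0 0 1 0; 0 0 0 1]
T3·…·T1 = [-3/2 0 0 0; 3 3/2 0 0; 0 0 3/2 0; 0 0 0 1]

T = [-3/2 0 0 0; 3 3/2 0 0; 0 0 3/2 0; 0 0 0 1]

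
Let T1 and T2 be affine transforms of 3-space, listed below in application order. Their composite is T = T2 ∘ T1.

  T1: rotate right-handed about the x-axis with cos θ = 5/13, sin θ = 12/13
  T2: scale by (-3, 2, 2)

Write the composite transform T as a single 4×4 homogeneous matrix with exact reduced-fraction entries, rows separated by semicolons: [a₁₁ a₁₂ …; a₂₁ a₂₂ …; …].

T1 = [1 0 0 0; 0 5/13 -12/13 0; 0 12/13 5/13 0; 0 0 0 1]
T2·T1 = [-3 0 0 0; 0 10/13 -24/13 0; 0 24/13 10/13 0; 0 0 0 1]

T = [-3 0 0 0; 0 10/13 -24/13 0; 0 24/13 10/13 0; 0 0 0 1]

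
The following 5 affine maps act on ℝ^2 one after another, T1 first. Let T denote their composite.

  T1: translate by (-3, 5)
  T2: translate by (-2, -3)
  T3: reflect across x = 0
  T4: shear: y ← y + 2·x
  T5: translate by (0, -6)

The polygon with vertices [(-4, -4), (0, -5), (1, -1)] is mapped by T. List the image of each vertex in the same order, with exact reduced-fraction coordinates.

T1 translate by (-3, 5): (-4, -4) → (-7, 1); (0, -5) → (-3, 0); (1, -1) → (-2, 4)
T2 translate by (-2, -3): (-7, 1) → (-9, -2); (-3, 0) → (-5, -3); (-2, 4) → (-4, 1)
T3 reflect across x = 0: (-9, -2) → (9, -2); (-5, -3) → (5, -3); (-4, 1) → (4, 1)
T4 shear: y ← y + 2·x: (9, -2) → (9, 16); (5, -3) → (5, 7); (4, 1) → (4, 9)
T5 translate by (0, -6): (9, 16) → (9, 10); (5, 7) → (5, 1); (4, 9) → (4, 3)

image vertices: (9, 10), (5, 1), (4, 3)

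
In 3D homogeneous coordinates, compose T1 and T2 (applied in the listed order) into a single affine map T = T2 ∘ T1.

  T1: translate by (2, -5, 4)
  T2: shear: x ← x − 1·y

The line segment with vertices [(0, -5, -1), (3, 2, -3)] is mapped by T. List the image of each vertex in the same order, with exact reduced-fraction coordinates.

image vertices: (12, -10, 3), (8, -3, 1)

T1 translate by (2, -5, 4): (0, -5, -1) → (2, -10, 3); (3, 2, -3) → (5, -3, 1)
T2 shear: x ← x − 1·y: (2, -10, 3) → (12, -10, 3); (5, -3, 1) → (8, -3, 1)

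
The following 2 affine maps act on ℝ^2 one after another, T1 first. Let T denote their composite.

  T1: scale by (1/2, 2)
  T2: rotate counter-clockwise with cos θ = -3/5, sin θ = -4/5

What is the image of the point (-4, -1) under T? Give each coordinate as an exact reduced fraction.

T1 scale by (1/2, 2): (-4, -1) → (-2, -2)
T2 rotate counter-clockwise with cos θ = -3/5, sin θ = -4/5: (-2, -2) → (-2/5, 14/5)

T(p) = (-2/5, 14/5)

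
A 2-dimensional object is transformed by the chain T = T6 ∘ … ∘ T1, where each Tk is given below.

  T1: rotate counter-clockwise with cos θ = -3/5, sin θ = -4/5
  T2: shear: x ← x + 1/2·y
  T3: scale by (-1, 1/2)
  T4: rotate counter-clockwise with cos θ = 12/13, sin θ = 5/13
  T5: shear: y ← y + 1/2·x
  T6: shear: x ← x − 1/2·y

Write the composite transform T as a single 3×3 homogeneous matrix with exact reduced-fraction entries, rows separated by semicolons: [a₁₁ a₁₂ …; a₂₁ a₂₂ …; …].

T = [4/5 -1/40 0; 36/65 -167/260 0; 0 0 1]

T1 = [-3/5 4/5 0; -4/5 -3/5 0; 0 0 1]
T2·T1 = [-1 1/2 0; -4/5 -3/5 0; 0 0 1]
T3·…·T1 = [1 -1/2 0; -2/5 -3/10 0; 0 0 1]
T4·…·T1 = [14/13 -9/26 0; 1/65 -61/130 0; 0 0 1]
T5·…·T1 = [14/13 -9/26 0; 36/65 -167/260 0; 0 0 1]
T6·…·T1 = [4/5 -1/40 0; 36/65 -167/260 0; 0 0 1]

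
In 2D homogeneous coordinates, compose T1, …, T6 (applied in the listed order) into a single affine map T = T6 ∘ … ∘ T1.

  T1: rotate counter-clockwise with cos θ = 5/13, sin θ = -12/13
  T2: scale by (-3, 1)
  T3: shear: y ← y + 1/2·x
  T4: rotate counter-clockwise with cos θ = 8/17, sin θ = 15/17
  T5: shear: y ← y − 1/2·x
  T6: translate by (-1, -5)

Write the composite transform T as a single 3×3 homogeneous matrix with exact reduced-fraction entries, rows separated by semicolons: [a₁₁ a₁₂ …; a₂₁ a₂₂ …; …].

T1 = [5/13 12/13 0; -12/13 5/13 0; 0 0 1]
T2·T1 = [-15/13 -36/13 0; -12/13 5/13 0; 0 0 1]
T3·…·T1 = [-15/13 -36/13 0; -3/2 -1 0; 0 0 1]
T4·…·T1 = [345/442 -93/221 0; -381/221 -644/221 0; 0 0 1]
T5·…·T1 = [345/442 -93/221 0; -1869/884 -1195/442 0; 0 0 1]
T6·…·T1 = [345/442 -93/221 -1; -1869/884 -1195/442 -5; 0 0 1]

T = [345/442 -93/221 -1; -1869/884 -1195/442 -5; 0 0 1]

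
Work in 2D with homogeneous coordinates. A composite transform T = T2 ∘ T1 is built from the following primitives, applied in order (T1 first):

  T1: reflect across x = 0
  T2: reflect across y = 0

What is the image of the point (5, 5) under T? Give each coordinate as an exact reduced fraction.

T1 reflect across x = 0: (5, 5) → (-5, 5)
T2 reflect across y = 0: (-5, 5) → (-5, -5)

T(p) = (-5, -5)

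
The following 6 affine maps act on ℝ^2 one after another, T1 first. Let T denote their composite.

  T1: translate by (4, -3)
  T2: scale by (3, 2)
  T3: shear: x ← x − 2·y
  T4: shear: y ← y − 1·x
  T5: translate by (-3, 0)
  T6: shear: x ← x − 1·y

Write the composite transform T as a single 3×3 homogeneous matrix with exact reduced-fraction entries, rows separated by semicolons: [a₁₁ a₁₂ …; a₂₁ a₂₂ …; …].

T1 = [1 0 4; 0 1 -3; 0 0 1]
T2·T1 = [3 0 12; 0 2 -6; 0 0 1]
T3·…·T1 = [3 -4 24; 0 2 -6; 0 0 1]
T4·…·T1 = [3 -4 24; -3 6 -30; 0 0 1]
T5·…·T1 = [3 -4 21; -3 6 -30; 0 0 1]
T6·…·T1 = [6 -10 51; -3 6 -30; 0 0 1]

T = [6 -10 51; -3 6 -30; 0 0 1]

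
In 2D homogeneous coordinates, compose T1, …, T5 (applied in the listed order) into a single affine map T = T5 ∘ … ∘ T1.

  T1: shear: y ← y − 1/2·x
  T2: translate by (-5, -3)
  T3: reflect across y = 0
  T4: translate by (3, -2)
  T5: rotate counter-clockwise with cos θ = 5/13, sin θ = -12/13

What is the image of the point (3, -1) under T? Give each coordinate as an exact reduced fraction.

T1 shear: y ← y − 1/2·x: (3, -1) → (3, -5/2)
T2 translate by (-5, -3): (3, -5/2) → (-2, -11/2)
T3 reflect across y = 0: (-2, -11/2) → (-2, 11/2)
T4 translate by (3, -2): (-2, 11/2) → (1, 7/2)
T5 rotate counter-clockwise with cos θ = 5/13, sin θ = -12/13: (1, 7/2) → (47/13, 11/26)

T(p) = (47/13, 11/26)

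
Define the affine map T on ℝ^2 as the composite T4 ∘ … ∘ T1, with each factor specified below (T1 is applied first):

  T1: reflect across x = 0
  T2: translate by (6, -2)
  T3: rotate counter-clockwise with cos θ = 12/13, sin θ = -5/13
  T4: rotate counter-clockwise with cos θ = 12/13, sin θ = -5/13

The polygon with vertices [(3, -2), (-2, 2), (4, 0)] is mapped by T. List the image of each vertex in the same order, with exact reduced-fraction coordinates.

T1 reflect across x = 0: (3, -2) → (-3, -2); (-2, 2) → (2, 2); (4, 0) → (-4, 0)
T2 translate by (6, -2): (-3, -2) → (3, -4); (2, 2) → (8, 0); (-4, 0) → (2, -2)
T3 rotate counter-clockwise with cos θ = 12/13, sin θ = -5/13: (3, -4) → (16/13, -63/13); (8, 0) → (96/13, -40/13); (2, -2) → (14/13, -34/13)
T4 rotate counter-clockwise with cos θ = 12/13, sin θ = -5/13: (16/13, -63/13) → (-123/169, -836/169); (96/13, -40/13) → (952/169, -960/169); (14/13, -34/13) → (-2/169, -478/169)

image vertices: (-123/169, -836/169), (952/169, -960/169), (-2/169, -478/169)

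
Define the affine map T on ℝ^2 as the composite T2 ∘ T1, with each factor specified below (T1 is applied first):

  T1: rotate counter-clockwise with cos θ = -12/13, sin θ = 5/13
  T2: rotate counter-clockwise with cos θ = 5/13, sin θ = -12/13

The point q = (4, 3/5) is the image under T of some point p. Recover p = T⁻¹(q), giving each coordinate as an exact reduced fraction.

T1 = [-12/13 -5/13 0; 5/13 -12/13 0; 0 0 1]
T2·T1 = [0 -1 0; 1 0 0; 0 0 1]
det M = 1; M⁻¹ = [0 1 0; -1 0 0; 0 0 1]
M⁻¹ · (4, 3/5)ᵀ = (3/5, -4)ᵀ

p = (3/5, -4)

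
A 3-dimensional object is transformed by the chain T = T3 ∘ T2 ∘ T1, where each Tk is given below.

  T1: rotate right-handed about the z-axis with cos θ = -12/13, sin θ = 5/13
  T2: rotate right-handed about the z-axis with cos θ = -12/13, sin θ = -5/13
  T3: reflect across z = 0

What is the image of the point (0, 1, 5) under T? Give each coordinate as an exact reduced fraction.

T(p) = (0, 1, -5)

T1 rotate right-handed about the z-axis with cos θ = -12/13, sin θ = 5/13: (0, 1, 5) → (-5/13, -12/13, 5)
T2 rotate right-handed about the z-axis with cos θ = -12/13, sin θ = -5/13: (-5/13, -12/13, 5) → (0, 1, 5)
T3 reflect across z = 0: (0, 1, 5) → (0, 1, -5)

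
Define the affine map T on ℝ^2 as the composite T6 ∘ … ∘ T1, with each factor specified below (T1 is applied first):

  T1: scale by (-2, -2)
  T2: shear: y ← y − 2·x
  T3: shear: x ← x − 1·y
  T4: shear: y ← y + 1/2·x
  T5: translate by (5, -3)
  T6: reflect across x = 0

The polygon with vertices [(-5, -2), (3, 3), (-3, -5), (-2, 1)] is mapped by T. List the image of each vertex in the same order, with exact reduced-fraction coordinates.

image vertices: (-31, -6), (7, -3), (-13, -1), (-19, -6)

T1 scale by (-2, -2): (-5, -2) → (10, 4); (3, 3) → (-6, -6); (-3, -5) → (6, 10); (-2, 1) → (4, -2)
T2 shear: y ← y − 2·x: (10, 4) → (10, -16); (-6, -6) → (-6, 6); (6, 10) → (6, -2); (4, -2) → (4, -10)
T3 shear: x ← x − 1·y: (10, -16) → (26, -16); (-6, 6) → (-12, 6); (6, -2) → (8, -2); (4, -10) → (14, -10)
T4 shear: y ← y + 1/2·x: (26, -16) → (26, -3); (-12, 6) → (-12, 0); (8, -2) → (8, 2); (14, -10) → (14, -3)
T5 translate by (5, -3): (26, -3) → (31, -6); (-12, 0) → (-7, -3); (8, 2) → (13, -1); (14, -3) → (19, -6)
T6 reflect across x = 0: (31, -6) → (-31, -6); (-7, -3) → (7, -3); (13, -1) → (-13, -1); (19, -6) → (-19, -6)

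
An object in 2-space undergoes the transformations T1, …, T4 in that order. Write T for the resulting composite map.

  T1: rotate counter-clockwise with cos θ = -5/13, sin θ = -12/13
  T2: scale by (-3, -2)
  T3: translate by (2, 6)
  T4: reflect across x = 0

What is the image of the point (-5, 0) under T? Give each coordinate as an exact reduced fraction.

T(p) = (49/13, -42/13)

T1 rotate counter-clockwise with cos θ = -5/13, sin θ = -12/13: (-5, 0) → (25/13, 60/13)
T2 scale by (-3, -2): (25/13, 60/13) → (-75/13, -120/13)
T3 translate by (2, 6): (-75/13, -120/13) → (-49/13, -42/13)
T4 reflect across x = 0: (-49/13, -42/13) → (49/13, -42/13)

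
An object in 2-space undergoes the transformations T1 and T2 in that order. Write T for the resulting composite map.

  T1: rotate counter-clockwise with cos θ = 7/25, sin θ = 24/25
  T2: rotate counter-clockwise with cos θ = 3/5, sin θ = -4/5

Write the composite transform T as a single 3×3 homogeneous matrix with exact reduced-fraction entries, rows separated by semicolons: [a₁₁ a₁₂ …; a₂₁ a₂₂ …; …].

T1 = [7/25 -24/25 0; 24/25 7/25 0; 0 0 1]
T2·T1 = [117/125 -44/125 0; 44/125 117/125 0; 0 0 1]

T = [117/125 -44/125 0; 44/125 117/125 0; 0 0 1]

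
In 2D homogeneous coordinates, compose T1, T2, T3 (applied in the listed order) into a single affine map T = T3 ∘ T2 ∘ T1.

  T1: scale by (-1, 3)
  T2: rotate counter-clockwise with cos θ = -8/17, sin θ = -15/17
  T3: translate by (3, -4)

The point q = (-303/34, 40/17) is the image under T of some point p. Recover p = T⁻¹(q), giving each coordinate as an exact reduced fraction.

p = (0, -9/2)

T1 = [-1 0 0; 0 3 0; 0 0 1]
T2·T1 = [8/17 45/17 0; 15/17 -24/17 0; 0 0 1]
T3·…·T1 = [8/17 45/17 3; 15/17 -24/17 -4; 0 0 1]
det M = -3; M⁻¹ = [8/17 15/17 36/17; 5/17 -8/51 -77/51; 0 0 1]
M⁻¹ · (-303/34, 40/17)ᵀ = (0, -9/2)ᵀ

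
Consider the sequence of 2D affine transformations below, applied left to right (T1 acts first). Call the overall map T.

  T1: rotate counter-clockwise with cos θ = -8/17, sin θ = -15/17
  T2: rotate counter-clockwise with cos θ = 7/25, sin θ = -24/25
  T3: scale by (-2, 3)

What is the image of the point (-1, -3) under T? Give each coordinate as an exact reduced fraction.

T(p) = (-1354/425, 3483/425)

T1 rotate counter-clockwise with cos θ = -8/17, sin θ = -15/17: (-1, -3) → (-37/17, 39/17)
T2 rotate counter-clockwise with cos θ = 7/25, sin θ = -24/25: (-37/17, 39/17) → (677/425, 1161/425)
T3 scale by (-2, 3): (677/425, 1161/425) → (-1354/425, 3483/425)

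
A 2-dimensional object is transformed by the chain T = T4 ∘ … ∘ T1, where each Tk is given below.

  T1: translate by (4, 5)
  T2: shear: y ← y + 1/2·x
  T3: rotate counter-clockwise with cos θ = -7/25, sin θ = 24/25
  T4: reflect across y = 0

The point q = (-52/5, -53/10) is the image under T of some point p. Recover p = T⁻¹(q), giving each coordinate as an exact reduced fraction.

T1 = [1 0 4; 0 1 5; 0 0 1]
T2·T1 = [1 0 4; 1/2 1 7; 0 0 1]
T3·…·T1 = [-19/25 -24/25 -196/25; 41/50 -7/25 47/25; 0 0 1]
T4·…·T1 = [-19/25 -24/25 -196/25; -41/50 7/25 -47/25; 0 0 1]
det M = -1; M⁻¹ = [-7/25 -24/25 -4; -41/50 19/25 -5; 0 0 1]
M⁻¹ · (-52/5, -53/10)ᵀ = (4, -1/2)ᵀ

p = (4, -1/2)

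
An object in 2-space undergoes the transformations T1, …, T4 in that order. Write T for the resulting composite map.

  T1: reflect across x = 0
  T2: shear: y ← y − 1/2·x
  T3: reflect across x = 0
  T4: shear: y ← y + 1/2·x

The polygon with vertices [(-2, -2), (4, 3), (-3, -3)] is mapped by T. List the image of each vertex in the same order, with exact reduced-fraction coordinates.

T1 reflect across x = 0: (-2, -2) → (2, -2); (4, 3) → (-4, 3); (-3, -3) → (3, -3)
T2 shear: y ← y − 1/2·x: (2, -2) → (2, -3); (-4, 3) → (-4, 5); (3, -3) → (3, -9/2)
T3 reflect across x = 0: (2, -3) → (-2, -3); (-4, 5) → (4, 5); (3, -9/2) → (-3, -9/2)
T4 shear: y ← y + 1/2·x: (-2, -3) → (-2, -4); (4, 5) → (4, 7); (-3, -9/2) → (-3, -6)

image vertices: (-2, -4), (4, 7), (-3, -6)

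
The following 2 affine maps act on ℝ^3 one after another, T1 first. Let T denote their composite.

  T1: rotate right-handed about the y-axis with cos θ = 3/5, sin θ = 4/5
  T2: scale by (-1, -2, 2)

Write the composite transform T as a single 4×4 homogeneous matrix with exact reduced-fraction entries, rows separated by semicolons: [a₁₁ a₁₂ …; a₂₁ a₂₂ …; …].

T1 = [3/5 0 4/5 0; 0 1 0 0; -4/5 0 3/5 0; 0 0 0 1]
T2·T1 = [-3/5 0 -4/5 0; 0 -2 0 0; -8/5 0 6/5 0; 0 0 0 1]

T = [-3/5 0 -4/5 0; 0 -2 0 0; -8/5 0 6/5 0; 0 0 0 1]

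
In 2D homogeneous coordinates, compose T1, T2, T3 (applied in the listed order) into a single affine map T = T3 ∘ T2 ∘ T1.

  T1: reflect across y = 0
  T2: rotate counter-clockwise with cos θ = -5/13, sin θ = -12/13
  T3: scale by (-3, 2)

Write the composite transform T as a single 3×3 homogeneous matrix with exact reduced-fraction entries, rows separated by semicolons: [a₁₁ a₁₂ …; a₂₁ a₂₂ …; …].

T = [15/13 36/13 0; -24/13 10/13 0; 0 0 1]

T1 = [1 0 0; 0 -1 0; 0 0 1]
T2·T1 = [-5/13 -12/13 0; -12/13 5/13 0; 0 0 1]
T3·…·T1 = [15/13 36/13 0; -24/13 10/13 0; 0 0 1]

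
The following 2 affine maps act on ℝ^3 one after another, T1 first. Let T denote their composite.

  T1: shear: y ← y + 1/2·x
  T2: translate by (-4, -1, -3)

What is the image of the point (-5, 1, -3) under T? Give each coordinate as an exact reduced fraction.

T1 shear: y ← y + 1/2·x: (-5, 1, -3) → (-5, -3/2, -3)
T2 translate by (-4, -1, -3): (-5, -3/2, -3) → (-9, -5/2, -6)

T(p) = (-9, -5/2, -6)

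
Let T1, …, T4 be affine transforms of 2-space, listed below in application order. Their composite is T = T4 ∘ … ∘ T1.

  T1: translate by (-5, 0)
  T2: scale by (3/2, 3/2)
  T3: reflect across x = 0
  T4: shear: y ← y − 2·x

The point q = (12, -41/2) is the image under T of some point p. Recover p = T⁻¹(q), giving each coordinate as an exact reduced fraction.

T1 = [1 0 -5; 0 1 0; 0 0 1]
T2·T1 = [3/2 0 -15/2; 0 3/2 0; 0 0 1]
T3·…·T1 = [-3/2 0 15/2; 0 3/2 0; 0 0 1]
T4·…·T1 = [-3/2 0 15/2; 3 3/2 -15; 0 0 1]
det M = -9/4; M⁻¹ = [-2/3 0 5; 4/3 2/3 0; 0 0 1]
M⁻¹ · (12, -41/2)ᵀ = (-3, 7/3)ᵀ

p = (-3, 7/3)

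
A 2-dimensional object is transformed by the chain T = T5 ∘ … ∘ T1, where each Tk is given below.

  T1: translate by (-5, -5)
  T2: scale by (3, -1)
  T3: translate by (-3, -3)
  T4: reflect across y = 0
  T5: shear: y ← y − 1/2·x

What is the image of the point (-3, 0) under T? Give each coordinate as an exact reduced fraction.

T1 translate by (-5, -5): (-3, 0) → (-8, -5)
T2 scale by (3, -1): (-8, -5) → (-24, 5)
T3 translate by (-3, -3): (-24, 5) → (-27, 2)
T4 reflect across y = 0: (-27, 2) → (-27, -2)
T5 shear: y ← y − 1/2·x: (-27, -2) → (-27, 23/2)

T(p) = (-27, 23/2)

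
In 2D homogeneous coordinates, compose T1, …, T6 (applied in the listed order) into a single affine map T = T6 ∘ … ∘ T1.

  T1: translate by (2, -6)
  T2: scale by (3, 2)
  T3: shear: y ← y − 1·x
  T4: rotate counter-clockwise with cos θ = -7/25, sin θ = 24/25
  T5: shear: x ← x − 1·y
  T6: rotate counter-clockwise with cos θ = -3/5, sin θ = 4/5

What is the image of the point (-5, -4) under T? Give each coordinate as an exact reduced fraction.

T(p) = (-842/125, 2281/125)

T1 translate by (2, -6): (-5, -4) → (-3, -10)
T2 scale by (3, 2): (-3, -10) → (-9, -20)
T3 shear: y ← y − 1·x: (-9, -20) → (-9, -11)
T4 rotate counter-clockwise with cos θ = -7/25, sin θ = 24/25: (-9, -11) → (327/25, -139/25)
T5 shear: x ← x − 1·y: (327/25, -139/25) → (466/25, -139/25)
T6 rotate counter-clockwise with cos θ = -3/5, sin θ = 4/5: (466/25, -139/25) → (-842/125, 2281/125)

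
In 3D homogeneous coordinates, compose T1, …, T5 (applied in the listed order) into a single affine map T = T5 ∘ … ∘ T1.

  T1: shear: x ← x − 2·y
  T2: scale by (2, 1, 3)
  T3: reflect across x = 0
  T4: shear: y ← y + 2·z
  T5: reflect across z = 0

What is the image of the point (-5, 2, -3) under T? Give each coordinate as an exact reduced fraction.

T1 shear: x ← x − 2·y: (-5, 2, -3) → (-9, 2, -3)
T2 scale by (2, 1, 3): (-9, 2, -3) → (-18, 2, -9)
T3 reflect across x = 0: (-18, 2, -9) → (18, 2, -9)
T4 shear: y ← y + 2·z: (18, 2, -9) → (18, -16, -9)
T5 reflect across z = 0: (18, -16, -9) → (18, -16, 9)

T(p) = (18, -16, 9)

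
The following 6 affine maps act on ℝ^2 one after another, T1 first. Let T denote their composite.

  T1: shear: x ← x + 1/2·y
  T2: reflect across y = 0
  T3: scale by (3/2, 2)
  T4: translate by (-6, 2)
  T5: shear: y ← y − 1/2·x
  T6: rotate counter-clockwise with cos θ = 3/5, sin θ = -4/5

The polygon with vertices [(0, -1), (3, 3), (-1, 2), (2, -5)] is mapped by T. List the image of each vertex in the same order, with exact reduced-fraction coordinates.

T1 shear: x ← x + 1/2·y: (0, -1) → (-1/2, -1); (3, 3) → (9/2, 3); (-1, 2) → (0, 2); (2, -5) → (-1/2, -5)
T2 reflect across y = 0: (-1/2, -1) → (-1/2, 1); (9/2, 3) → (9/2, -3); (0, 2) → (0, -2); (-1/2, -5) → (-1/2, 5)
T3 scale by (3/2, 2): (-1/2, 1) → (-3/4, 2); (9/2, -3) → (27/4, -6); (0, -2) → (0, -4); (-1/2, 5) → (-3/4, 10)
T4 translate by (-6, 2): (-3/4, 2) → (-27/4, 4); (27/4, -6) → (3/4, -4); (0, -4) → (-6, -2); (-3/4, 10) → (-27/4, 12)
T5 shear: y ← y − 1/2·x: (-27/4, 4) → (-27/4, 59/8); (3/4, -4) → (3/4, -35/8); (-6, -2) → (-6, 1); (-27/4, 12) → (-27/4, 123/8)
T6 rotate counter-clockwise with cos θ = 3/5, sin θ = -4/5: (-27/4, 59/8) → (37/20, 393/40); (3/4, -35/8) → (-61/20, -129/40); (-6, 1) → (-14/5, 27/5); (-27/4, 123/8) → (33/4, 117/8)

image vertices: (37/20, 393/40), (-61/20, -129/40), (-14/5, 27/5), (33/4, 117/8)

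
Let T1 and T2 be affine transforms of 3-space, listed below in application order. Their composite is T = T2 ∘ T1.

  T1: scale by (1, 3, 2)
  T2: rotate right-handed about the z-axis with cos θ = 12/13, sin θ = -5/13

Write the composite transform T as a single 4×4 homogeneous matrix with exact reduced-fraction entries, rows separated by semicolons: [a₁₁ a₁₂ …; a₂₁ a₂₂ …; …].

T1 = [1 0 0 0; 0 3 0 0; 0 0 2 0; 0 0 0 1]
T2·T1 = [12/13 15/13 0 0; -5/13 36/13 0 0; 0 0 2 0; 0 0 0 1]

T = [12/13 15/13 0 0; -5/13 36/13 0 0; 0 0 2 0; 0 0 0 1]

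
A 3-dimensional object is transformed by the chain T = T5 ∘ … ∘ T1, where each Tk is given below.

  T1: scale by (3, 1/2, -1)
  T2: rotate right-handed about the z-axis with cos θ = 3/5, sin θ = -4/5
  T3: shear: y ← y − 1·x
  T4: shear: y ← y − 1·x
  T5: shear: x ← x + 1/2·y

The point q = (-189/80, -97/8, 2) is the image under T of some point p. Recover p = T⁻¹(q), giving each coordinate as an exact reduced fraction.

T1 = [3 0 0 0; 0 1/2 0 0; 0 0 -1 0; 0 0 0 1]
T2·T1 = [9/5 2/5 0 0; -12/5 3/10 0 0; 0 0 -1 0; 0 0 0 1]
T3·…·T1 = [9/5 2/5 0 0; -21/5 -1/10 0 0; 0 0 -1 0; 0 0 0 1]
T4·…·T1 = [9/5 2/5 0 0; -6 -1/2 0 0; 0 0 -1 0; 0 0 0 1]
T5·…·T1 = [-6/5 3/20 0 0; -6 -1/2 0 0; 0 0 -1 0; 0 0 0 1]
det M = -3/2; M⁻¹ = [-1/3 -1/10 0 0; 4 -4/5 0 0; 0 0 -1 0; 0 0 0 1]
M⁻¹ · (-189/80, -97/8, 2)ᵀ = (2, 1/4, -2)ᵀ

p = (2, 1/4, -2)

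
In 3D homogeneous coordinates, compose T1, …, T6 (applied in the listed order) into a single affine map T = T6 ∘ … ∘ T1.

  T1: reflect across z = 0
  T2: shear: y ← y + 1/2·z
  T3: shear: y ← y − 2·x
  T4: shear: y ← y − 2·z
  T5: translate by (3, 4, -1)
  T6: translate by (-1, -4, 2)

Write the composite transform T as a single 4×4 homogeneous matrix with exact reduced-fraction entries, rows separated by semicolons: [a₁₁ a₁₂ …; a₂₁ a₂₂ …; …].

T = [1 0 0 2; -2 1 3/2 0; 0 0 -1 1; 0 0 0 1]

T1 = [1 0 0 0; 0 1 0 0; 0 0 -1 0; 0 0 0 1]
T2·T1 = [1 0 0 0; 0 1 -1/2 0; 0 0 -1 0; 0 0 0 1]
T3·…·T1 = [1 0 0 0; -2 1 -1/2 0; 0 0 -1 0; 0 0 0 1]
T4·…·T1 = [1 0 0 0; -2 1 3/2 0; 0 0 -1 0; 0 0 0 1]
T5·…·T1 = [1 0 0 3; -2 1 3/2 4; 0 0 -1 -1; 0 0 0 1]
T6·…·T1 = [1 0 0 2; -2 1 3/2 0; 0 0 -1 1; 0 0 0 1]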